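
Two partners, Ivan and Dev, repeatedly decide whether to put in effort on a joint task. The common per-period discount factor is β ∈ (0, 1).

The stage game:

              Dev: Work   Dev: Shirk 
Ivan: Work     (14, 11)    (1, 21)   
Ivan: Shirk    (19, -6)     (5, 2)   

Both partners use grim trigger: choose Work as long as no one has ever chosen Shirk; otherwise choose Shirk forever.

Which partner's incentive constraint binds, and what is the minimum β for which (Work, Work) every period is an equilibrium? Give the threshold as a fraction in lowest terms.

Ivan: cooperation gives 14 each period; deviation gives 19 once then 5 forever.
  14/(1−β) ≥ 19 + 5β/(1−β) ⇒ β ≥ 5/14.
Dev: cooperation gives 11 each period; deviation gives 21 once then 2 forever.
  β ≥ 10/19.
Both must hold, so the binding constraint is Dev's: β ≥ 10/19.

Dev; β ≥ 10/19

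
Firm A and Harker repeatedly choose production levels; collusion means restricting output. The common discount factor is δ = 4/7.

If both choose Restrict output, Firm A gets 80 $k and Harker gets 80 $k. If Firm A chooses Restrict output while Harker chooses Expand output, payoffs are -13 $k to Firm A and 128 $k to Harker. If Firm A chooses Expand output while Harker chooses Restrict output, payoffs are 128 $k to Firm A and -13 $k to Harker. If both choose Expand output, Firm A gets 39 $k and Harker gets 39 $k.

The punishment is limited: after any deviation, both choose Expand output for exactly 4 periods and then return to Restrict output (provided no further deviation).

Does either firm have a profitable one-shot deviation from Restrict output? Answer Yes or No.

IC: δ+…+δ^4 ≥ (128−80)/(80−39) = 48/41.
At δ = 4/7: partial sum = 1.1912 ≥ 1.1707. Cooperation sustainable.

No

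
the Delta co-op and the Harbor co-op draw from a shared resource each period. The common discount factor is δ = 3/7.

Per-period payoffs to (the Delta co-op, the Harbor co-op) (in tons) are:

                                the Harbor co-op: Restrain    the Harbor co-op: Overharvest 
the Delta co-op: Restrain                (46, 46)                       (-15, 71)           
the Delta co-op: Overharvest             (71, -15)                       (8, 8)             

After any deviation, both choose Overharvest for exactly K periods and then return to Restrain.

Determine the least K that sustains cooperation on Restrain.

3

IC: δ(1−δ^K)/(1−δ) ≥ (71−46)/(46−8) = 25/38.
With δ = 3/7: need 1 − δ^K ≥ 25/38·(1−3/7)/(3/7), i.e. δ^K ≤ 0.1228.
Since (3/7)^2 = 0.1837 and (3/7)^3 = 0.0787, the smallest such K is 3.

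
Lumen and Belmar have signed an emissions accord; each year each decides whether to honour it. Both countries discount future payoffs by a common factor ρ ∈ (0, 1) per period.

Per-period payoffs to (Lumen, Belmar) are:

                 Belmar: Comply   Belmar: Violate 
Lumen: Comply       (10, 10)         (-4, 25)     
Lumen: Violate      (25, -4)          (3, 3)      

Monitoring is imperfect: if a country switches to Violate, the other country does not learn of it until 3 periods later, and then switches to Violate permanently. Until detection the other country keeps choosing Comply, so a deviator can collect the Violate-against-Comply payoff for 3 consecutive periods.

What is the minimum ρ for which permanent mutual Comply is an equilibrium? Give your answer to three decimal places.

0.880

The best deviation is to choose Violate for all 3 undetected periods, earning 25 each, then 3 forever once detected.
Deviation value: 25(1−ρ^3)/(1−ρ) + 3ρ^3/(1−ρ); cooperation value: 10/(1−ρ).
IC: 10 ≥ 25(1−ρ^3) + 3ρ^3 = 25 − 22ρ^3.
So ρ^3 ≥ 15/22, giving ρ ≥ (15/22)^(1/3) ≈ 0.880.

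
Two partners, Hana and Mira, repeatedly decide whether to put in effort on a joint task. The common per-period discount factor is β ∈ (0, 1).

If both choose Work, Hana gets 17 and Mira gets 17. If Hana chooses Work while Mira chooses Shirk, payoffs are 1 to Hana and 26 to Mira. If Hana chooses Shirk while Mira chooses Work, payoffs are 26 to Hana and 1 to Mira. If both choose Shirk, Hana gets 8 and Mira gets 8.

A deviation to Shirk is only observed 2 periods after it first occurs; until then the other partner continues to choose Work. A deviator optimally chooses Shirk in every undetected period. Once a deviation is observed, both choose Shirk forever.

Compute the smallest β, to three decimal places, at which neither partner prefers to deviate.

0.707

Deviating for the 2 undetected periods gains 26−17 = 9 per period over cooperation, then loses 17−8 = 9 per period forever once punishment starts.
Gain: 9(1 + β + … + β^1); loss: 9·β^2/(1−β).
No profitable deviation ⇔ 9(1−β^2) ≤ 9·β^2, i.e. β^2 ≥ 9/(9+9) = 1/2.
Hence β ≥ (1/2)^(1/2) ≈ 0.707.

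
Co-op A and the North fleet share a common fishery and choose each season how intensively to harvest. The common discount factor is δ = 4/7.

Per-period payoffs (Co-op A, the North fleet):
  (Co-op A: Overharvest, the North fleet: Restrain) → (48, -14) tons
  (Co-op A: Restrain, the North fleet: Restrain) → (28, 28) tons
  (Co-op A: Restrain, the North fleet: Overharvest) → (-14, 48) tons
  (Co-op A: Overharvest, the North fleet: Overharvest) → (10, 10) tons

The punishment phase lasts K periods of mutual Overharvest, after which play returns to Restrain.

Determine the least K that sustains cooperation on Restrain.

4

No profitable deviation requires (28−10)(δ+…+δ^K) ≥ 48−28, i.e. δ+…+δ^K ≥ 10/9 ≈ 1.1111.
With δ = 4/7, the partial sums are K=1: 0.5714, K=2: 0.8980, K=3: 1.0845, K=4: 1.1912.
K = 4 is the first length at which the sum reaches 1.1111.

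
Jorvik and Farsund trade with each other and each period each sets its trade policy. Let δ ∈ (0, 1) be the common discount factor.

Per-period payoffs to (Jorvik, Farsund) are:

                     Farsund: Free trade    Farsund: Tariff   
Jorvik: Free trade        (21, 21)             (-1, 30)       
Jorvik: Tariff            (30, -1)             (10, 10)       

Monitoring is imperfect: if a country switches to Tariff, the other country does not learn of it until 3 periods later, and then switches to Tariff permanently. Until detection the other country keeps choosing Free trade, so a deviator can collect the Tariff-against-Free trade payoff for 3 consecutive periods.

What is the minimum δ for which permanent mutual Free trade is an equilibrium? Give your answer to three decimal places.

Deviating for the 3 undetected periods gains 30−21 = 9 per period over cooperation, then loses 21−10 = 11 per period forever once punishment starts.
Gain: 9(1 + δ + … + δ^2); loss: 11·δ^3/(1−δ).
No profitable deviation ⇔ 9(1−δ^3) ≤ 11·δ^3, i.e. δ^3 ≥ 9/(9+11) = 9/20.
Hence δ ≥ (9/20)^(1/3) ≈ 0.766.

0.766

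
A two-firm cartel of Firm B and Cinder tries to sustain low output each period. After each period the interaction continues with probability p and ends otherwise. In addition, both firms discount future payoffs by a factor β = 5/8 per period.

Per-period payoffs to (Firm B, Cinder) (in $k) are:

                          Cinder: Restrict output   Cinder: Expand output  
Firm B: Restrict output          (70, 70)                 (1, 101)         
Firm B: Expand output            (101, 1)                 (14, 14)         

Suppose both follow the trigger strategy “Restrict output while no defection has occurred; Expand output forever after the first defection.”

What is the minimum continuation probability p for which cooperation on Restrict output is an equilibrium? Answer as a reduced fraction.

Expected continuation weight on next period's payoff is β·p = 5/8·p, which plays the role of the discount factor.
Cooperation requires 5/8·p ≥ (101−70)/(101−14) = 31/87, hence p ≥ 248/435.

248/435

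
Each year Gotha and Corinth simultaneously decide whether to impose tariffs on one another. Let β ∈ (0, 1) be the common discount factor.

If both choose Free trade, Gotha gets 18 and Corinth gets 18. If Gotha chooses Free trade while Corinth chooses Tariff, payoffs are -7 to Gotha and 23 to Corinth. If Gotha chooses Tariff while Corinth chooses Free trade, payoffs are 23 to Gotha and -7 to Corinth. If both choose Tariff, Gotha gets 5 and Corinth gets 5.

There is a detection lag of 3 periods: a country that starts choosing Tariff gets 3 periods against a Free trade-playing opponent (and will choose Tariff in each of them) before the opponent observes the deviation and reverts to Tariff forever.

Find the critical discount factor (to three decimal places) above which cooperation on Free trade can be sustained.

0.652

A deviator earns 23 for 3 periods, then 5 forever; cooperating earns 18 forever. Multiplying the IC by (1−β):
18 ≥ 23(1−β^3) + 5β^3, so 18·β^3 ≥ 5 and β^3 ≥ 5/18.
β ≥ (5/18)^(1/3) ≈ 0.652.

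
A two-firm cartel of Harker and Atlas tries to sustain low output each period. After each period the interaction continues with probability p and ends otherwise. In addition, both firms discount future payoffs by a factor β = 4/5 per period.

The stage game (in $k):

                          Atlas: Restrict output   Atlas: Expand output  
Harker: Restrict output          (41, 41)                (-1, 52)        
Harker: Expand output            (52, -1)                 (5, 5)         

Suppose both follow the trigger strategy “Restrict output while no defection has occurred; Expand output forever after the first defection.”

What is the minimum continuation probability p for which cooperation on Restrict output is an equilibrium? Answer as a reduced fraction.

55/188

Expected continuation weight on next period's payoff is β·p = 4/5·p, which plays the role of the discount factor.
Cooperation requires 4/5·p ≥ (52−41)/(52−5) = 11/47, hence p ≥ 55/188.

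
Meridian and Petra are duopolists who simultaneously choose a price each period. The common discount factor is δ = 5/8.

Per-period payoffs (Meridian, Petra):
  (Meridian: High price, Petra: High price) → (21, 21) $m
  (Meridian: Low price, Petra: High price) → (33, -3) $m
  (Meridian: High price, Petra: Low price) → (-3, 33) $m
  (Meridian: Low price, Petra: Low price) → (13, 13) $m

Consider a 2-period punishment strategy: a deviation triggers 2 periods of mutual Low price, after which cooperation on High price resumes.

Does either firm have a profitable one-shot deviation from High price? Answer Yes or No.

A one-shot deviation gives 33 now, then 13 for 2 periods, then back to 21.
Gain from deviating: (33−21) today; loss: (21−13) in each of the next 2 periods.
No-deviation condition: (21−13)(δ+…+δ^2) ≥ 33−21, i.e. δ+…+δ^2 ≥ 3/2.
At δ = 5/8: δ+…+δ^2 = 1.0156 < 1.5000.
So cooperation is not sustainable.

Yes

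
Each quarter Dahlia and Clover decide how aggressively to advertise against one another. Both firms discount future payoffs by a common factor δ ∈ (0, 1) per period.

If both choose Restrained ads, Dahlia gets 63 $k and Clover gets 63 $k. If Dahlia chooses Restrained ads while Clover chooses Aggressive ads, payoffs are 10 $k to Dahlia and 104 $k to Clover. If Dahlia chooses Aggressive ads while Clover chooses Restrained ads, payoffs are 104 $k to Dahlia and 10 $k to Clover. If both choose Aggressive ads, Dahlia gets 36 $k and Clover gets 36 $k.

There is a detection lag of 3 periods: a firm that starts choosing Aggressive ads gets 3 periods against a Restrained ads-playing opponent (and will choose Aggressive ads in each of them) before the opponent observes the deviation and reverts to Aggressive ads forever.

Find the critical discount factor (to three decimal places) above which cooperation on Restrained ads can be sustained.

The best deviation is to choose Aggressive ads for all 3 undetected periods, earning 104 each, then 36 forever once detected.
Deviation value: 104(1−δ^3)/(1−δ) + 36δ^3/(1−δ); cooperation value: 63/(1−δ).
IC: 63 ≥ 104(1−δ^3) + 36δ^3 = 104 − 68δ^3.
So δ^3 ≥ 41/68, giving δ ≥ (41/68)^(1/3) ≈ 0.845.

0.845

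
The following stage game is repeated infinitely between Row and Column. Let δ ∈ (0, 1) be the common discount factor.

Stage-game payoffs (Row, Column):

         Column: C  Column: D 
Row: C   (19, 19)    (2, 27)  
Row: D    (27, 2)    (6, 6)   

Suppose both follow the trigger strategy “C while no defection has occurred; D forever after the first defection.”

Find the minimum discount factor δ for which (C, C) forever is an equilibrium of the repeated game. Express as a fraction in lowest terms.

8/21

Under grim trigger the critical discount factor is (T−C)/(T−P) with T = 27, C = 19, P = 6.
δ* = (27−19)/(27−6) = 8/21.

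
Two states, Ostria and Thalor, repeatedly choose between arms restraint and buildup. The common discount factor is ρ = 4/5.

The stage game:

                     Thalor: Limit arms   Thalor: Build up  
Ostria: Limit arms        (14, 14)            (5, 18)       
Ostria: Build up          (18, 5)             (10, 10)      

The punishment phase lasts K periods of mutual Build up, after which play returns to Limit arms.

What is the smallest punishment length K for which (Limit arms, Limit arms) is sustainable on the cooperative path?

2

No profitable deviation requires (14−10)(ρ+…+ρ^K) ≥ 18−14, i.e. ρ+…+ρ^K ≥ 1 ≈ 1.0000.
With ρ = 4/5, the partial sums are K=1: 0.8000, K=2: 1.4400.
K = 2 is the first length at which the sum reaches 1.0000.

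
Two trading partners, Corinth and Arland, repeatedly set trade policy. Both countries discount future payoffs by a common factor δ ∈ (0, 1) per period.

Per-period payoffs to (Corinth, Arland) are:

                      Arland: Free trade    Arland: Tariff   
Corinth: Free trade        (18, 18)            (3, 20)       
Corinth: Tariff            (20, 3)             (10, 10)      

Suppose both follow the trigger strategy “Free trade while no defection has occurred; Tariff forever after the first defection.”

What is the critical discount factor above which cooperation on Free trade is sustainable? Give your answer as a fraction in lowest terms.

18/(1−δ) ≥ 20 + 10δ/(1−δ)
18 ≥ 20 − 10δ
δ ≥ 2/10 = 1/5.

1/5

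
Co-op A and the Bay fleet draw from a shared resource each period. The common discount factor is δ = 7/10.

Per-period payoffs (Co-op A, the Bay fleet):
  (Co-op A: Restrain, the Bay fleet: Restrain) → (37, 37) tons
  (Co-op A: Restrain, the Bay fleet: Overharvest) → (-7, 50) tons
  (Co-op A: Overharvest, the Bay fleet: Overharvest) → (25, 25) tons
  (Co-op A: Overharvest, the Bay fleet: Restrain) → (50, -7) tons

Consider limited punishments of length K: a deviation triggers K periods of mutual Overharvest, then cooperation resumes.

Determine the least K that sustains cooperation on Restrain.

Need Σ_{k=1}^{K} δ^k ≥ (50−37)/(37−25) = 1.0833 at δ = 7/10.
At K = 1 the sum is 0.7000 < 1.0833; at K = 2 it is 1.1900 ≥ 1.0833.
So the minimum punishment length is K = 2.

2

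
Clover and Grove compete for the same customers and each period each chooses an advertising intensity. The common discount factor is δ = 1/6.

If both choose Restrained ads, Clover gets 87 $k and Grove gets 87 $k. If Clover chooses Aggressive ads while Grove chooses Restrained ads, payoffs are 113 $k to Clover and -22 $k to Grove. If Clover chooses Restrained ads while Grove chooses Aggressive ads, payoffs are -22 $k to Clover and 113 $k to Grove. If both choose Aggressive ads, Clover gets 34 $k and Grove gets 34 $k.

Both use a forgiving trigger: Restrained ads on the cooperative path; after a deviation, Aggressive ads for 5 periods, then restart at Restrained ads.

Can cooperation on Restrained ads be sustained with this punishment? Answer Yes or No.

Comparing payoff streams over the 6 periods until play realigns: cooperate → 87(1+δ+…+δ^5); deviate → 113 + 34(δ+…+δ^5).
Cooperation is sustained iff (87−34)(δ+…+δ^5) ≥ 113−87.
δ+…+δ^5 = 1/6·(1−(1/6)^5)/(1−1/6) = 0.2000, and (113−87)/(87−34) = 0.4906.
0.2000 < 0.4906, so cooperation is not sustainable.

No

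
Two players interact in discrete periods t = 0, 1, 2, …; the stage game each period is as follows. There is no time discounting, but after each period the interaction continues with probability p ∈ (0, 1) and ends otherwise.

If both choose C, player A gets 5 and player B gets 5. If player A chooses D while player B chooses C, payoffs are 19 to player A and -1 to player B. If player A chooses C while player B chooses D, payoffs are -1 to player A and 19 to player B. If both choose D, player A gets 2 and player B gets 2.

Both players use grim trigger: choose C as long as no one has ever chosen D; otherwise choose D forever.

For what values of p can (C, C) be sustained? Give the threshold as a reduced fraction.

14/17

With no time discounting, the continuation probability p plays the role of the discount factor.
Grim-trigger IC: 5/(1−p) ≥ 19 + 2p/(1−p) ⇒ p ≥ (19−5)/(19−2) = 14/17.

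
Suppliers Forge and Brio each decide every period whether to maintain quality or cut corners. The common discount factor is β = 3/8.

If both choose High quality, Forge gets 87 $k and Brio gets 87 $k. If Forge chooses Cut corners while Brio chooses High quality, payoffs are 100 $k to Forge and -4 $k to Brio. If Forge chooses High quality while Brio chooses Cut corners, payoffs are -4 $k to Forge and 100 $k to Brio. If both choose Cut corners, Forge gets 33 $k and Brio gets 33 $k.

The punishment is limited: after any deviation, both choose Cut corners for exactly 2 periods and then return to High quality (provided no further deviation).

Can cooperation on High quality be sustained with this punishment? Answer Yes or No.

Yes

IC: β+…+β^2 ≥ (100−87)/(87−33) = 13/54.
At β = 3/8: partial sum = 0.5156 ≥ 0.2407. Cooperation sustainable.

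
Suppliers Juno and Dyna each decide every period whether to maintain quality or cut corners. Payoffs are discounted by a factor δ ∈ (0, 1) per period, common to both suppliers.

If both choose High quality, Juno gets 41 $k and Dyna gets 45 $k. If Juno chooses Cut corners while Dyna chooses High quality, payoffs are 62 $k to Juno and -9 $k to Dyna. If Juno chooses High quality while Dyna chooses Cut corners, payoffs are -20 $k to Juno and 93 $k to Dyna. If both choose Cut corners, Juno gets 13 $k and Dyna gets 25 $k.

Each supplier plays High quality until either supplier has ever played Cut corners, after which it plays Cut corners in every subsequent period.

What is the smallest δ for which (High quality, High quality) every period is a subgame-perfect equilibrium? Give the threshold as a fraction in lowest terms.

For Juno: deviation gain 62−41 = 21, per-period punishment loss 41−13 = 28. IC gives δ ≥ 21/49 = 3/7.
For Dyna: gain 48, loss 20 per period, so δ ≥ 48/68 = 12/17.
The tighter constraint is Dyna's, so cooperation needs δ ≥ 12/17.

12/17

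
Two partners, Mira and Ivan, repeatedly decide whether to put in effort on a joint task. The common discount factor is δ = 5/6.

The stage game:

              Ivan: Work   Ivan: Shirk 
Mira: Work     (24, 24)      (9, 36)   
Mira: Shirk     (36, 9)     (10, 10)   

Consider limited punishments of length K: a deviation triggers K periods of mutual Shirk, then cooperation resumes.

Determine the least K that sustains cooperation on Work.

IC: δ(1−δ^K)/(1−δ) ≥ (36−24)/(24−10) = 6/7.
With δ = 5/6: need 1 − δ^K ≥ 6/7·(1−5/6)/(5/6), i.e. δ^K ≤ 0.8286.
Since (5/6)^1 = 0.8333 and (5/6)^2 = 0.6944, the smallest such K is 2.

2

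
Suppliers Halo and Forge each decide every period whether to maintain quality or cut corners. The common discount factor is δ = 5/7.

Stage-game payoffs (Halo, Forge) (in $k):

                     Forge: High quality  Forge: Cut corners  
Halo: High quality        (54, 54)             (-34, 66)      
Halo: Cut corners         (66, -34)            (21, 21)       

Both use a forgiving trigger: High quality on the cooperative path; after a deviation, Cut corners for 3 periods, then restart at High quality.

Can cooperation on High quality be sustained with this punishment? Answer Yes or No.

Yes

A one-shot deviation gives 66 now, then 21 for 3 periods, then back to 54.
Gain from deviating: (66−54) today; loss: (54−21) in each of the next 3 periods.
No-deviation condition: (54−21)(δ+…+δ^3) ≥ 66−54, i.e. δ+…+δ^3 ≥ 4/11.
At δ = 5/7: δ+…+δ^3 = 1.5889 ≥ 0.3636.
So cooperation is sustainable.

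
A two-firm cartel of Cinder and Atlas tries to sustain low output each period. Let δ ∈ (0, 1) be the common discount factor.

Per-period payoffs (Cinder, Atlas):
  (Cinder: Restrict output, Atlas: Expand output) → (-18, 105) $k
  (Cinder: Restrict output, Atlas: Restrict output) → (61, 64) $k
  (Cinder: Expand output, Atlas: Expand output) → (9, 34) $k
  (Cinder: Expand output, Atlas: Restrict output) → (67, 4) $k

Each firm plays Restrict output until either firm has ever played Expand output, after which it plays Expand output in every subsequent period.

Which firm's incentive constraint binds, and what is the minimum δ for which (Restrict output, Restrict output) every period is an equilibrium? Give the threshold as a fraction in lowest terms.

Atlas; δ ≥ 41/71

For Cinder: deviation gain 67−61 = 6, per-period punishment loss 61−9 = 52. IC gives δ ≥ 6/58 = 3/29.
For Atlas: gain 41, loss 30 per period, so δ ≥ 41/71.
The tighter constraint is Atlas's, so cooperation needs δ ≥ 41/71.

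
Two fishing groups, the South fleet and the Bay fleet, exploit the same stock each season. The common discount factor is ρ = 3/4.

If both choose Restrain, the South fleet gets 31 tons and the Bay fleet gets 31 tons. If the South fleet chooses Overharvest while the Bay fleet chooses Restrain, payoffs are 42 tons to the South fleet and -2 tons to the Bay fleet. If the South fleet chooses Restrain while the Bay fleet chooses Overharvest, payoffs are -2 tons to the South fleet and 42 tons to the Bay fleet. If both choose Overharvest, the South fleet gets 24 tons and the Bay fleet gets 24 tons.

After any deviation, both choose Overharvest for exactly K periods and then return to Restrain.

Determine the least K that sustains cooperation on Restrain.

Need Σ_{k=1}^{K} ρ^k ≥ (42−31)/(31−24) = 1.5714 at ρ = 3/4.
At K = 2 the sum is 1.3125 < 1.5714; at K = 3 it is 1.7344 ≥ 1.5714.
So the minimum punishment length is K = 3.

3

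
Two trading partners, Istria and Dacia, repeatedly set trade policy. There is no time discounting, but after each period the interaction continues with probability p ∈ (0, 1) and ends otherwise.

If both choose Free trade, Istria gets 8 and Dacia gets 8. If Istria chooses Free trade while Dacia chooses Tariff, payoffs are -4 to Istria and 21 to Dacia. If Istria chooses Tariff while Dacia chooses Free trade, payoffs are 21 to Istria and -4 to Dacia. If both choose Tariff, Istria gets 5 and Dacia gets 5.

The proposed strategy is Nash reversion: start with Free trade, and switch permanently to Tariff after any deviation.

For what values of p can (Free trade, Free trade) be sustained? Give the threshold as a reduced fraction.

13/16

Expected cooperation value is 8 + p·8 + p²·8 + … = 8/(1−p); deviation gives 21 + p·5/(1−p).
8 ≥ 21(1−p) + 5p ⇒ 16p ≥ 13 ⇒ p ≥ 13/16.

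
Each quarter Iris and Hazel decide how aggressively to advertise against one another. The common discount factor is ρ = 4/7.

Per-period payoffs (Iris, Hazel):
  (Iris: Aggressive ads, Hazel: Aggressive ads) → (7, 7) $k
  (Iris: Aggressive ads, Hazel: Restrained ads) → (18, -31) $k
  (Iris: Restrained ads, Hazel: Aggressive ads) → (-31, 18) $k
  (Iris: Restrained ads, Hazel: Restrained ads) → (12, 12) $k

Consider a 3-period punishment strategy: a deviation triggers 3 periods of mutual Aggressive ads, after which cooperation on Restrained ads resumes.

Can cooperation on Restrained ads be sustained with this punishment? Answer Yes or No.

No

Comparing payoff streams over the 4 periods until play realigns: cooperate → 12(1+ρ+…+ρ^3); deviate → 18 + 7(ρ+…+ρ^3).
Cooperation is sustained iff (12−7)(ρ+…+ρ^3) ≥ 18−12.
ρ+…+ρ^3 = 4/7·(1−(4/7)^3)/(1−4/7) = 1.0845, and (18−12)/(12−7) = 1.2000.
1.0845 < 1.2000, so cooperation is not sustainable.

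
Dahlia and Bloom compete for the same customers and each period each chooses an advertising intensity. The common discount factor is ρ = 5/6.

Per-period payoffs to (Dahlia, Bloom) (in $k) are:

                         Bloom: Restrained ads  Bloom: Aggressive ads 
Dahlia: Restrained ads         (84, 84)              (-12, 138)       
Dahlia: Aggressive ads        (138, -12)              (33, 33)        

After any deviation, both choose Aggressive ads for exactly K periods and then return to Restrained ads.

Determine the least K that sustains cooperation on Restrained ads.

No profitable deviation requires (84−33)(ρ+…+ρ^K) ≥ 138−84, i.e. ρ+…+ρ^K ≥ 18/17 ≈ 1.0588.
With ρ = 5/6, the partial sums are K=1: 0.8333, K=2: 1.5278.
K = 2 is the first length at which the sum reaches 1.0588.

2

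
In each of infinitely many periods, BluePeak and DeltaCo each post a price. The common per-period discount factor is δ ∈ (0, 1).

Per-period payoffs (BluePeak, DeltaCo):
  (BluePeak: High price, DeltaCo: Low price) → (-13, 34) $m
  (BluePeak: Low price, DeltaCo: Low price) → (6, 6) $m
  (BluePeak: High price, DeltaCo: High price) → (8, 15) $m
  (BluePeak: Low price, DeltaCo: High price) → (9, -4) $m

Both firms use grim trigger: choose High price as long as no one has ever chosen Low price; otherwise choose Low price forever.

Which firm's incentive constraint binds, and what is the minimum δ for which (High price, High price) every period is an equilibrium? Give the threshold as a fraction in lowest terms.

DeltaCo; δ ≥ 19/28

BluePeak's threshold: (9−8)/(9−6) = 1/3.
DeltaCo's threshold: (34−15)/(34−6) = 19/28.
1/3 < 19/28, so DeltaCo binds and δ* = 19/28.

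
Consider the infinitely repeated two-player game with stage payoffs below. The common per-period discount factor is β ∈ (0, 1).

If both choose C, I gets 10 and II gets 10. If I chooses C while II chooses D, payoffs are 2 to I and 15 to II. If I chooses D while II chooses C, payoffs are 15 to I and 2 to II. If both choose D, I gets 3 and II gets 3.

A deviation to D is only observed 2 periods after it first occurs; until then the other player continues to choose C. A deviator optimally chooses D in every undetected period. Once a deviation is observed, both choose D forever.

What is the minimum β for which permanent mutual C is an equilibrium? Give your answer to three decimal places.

Deviating for the 2 undetected periods gains 15−10 = 5 per period over cooperation, then loses 10−3 = 7 per period forever once punishment starts.
Gain: 5(1 + β + … + β^1); loss: 7·β^2/(1−β).
No profitable deviation ⇔ 5(1−β^2) ≤ 7·β^2, i.e. β^2 ≥ 5/(5+7) = 5/12.
Hence β ≥ (5/12)^(1/2) ≈ 0.645.

0.645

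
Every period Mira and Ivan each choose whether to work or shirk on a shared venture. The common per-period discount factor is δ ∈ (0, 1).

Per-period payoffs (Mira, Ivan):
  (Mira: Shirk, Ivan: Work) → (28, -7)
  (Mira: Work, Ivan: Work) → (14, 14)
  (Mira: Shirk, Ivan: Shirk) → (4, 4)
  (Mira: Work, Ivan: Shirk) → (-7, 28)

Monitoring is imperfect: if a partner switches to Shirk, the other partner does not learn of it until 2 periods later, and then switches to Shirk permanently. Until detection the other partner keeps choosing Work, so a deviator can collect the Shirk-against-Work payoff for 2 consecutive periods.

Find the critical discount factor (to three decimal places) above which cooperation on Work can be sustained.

0.764

The best deviation is to choose Shirk for all 2 undetected periods, earning 28 each, then 4 forever once detected.
Deviation value: 28(1−δ^2)/(1−δ) + 4δ^2/(1−δ); cooperation value: 14/(1−δ).
IC: 14 ≥ 28(1−δ^2) + 4δ^2 = 28 − 24δ^2.
So δ^2 ≥ 14/24 = 7/12, giving δ ≥ (7/12)^(1/2) ≈ 0.764.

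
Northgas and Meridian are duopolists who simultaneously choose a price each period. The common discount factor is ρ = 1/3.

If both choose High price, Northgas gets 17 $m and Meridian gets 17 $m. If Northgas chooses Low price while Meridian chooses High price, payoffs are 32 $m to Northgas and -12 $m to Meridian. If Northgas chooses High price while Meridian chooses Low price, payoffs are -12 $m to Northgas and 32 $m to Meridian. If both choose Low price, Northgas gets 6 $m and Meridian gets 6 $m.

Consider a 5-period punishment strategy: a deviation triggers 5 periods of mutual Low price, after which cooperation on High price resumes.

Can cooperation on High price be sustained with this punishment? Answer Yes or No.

IC: ρ+…+ρ^5 ≥ (32−17)/(17−6) = 15/11.
At ρ = 1/3: partial sum = 0.4979 < 1.3636. Cooperation not sustainable.

No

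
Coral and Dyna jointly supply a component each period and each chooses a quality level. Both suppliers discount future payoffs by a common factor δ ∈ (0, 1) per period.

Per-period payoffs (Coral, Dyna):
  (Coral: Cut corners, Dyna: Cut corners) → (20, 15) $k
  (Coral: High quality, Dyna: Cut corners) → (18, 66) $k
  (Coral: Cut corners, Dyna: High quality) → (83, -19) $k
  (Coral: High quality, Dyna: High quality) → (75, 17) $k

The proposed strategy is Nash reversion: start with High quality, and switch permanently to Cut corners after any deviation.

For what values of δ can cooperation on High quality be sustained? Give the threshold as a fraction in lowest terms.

Coral's threshold: (83−75)/(83−20) = 8/63.
Dyna's threshold: (66−17)/(66−15) = 49/51.
8/63 < 49/51, so Dyna binds and δ* = 49/51.

49/51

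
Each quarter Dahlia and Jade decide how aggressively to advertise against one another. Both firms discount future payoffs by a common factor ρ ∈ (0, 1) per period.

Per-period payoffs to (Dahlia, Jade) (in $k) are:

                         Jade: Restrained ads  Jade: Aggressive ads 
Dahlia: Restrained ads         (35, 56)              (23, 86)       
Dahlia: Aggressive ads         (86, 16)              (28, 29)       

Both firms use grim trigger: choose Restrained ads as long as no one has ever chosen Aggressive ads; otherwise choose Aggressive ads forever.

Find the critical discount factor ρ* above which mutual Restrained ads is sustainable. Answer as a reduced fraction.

Dahlia's threshold: (86−35)/(86−28) = 51/58.
Jade's threshold: (86−56)/(86−29) = 10/19.
51/58 > 10/19, so Dahlia binds and ρ* = 51/58.

51/58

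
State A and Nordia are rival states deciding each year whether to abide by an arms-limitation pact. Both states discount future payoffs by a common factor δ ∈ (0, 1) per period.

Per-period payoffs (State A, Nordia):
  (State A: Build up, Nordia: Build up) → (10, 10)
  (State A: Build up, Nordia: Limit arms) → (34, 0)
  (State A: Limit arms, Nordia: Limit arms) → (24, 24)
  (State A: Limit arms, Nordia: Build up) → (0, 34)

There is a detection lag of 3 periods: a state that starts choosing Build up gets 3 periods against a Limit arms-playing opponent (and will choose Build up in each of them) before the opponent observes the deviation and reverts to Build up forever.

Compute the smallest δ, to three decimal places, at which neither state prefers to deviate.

0.747

A deviator earns 34 for 3 periods, then 10 forever; cooperating earns 24 forever. Multiplying the IC by (1−δ):
24 ≥ 34(1−δ^3) + 10δ^3, so 24·δ^3 ≥ 10 and δ^3 ≥ 5/12.
δ ≥ (5/12)^(1/3) ≈ 0.747.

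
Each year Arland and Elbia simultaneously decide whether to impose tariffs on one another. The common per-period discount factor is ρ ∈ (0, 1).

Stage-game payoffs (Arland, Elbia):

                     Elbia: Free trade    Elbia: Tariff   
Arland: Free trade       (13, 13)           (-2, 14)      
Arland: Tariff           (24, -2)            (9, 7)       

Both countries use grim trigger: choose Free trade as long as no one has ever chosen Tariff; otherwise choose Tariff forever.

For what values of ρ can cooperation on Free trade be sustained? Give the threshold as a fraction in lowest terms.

Arland: cooperation gives 13 each period; deviation gives 24 once then 9 forever.
  13/(1−ρ) ≥ 24 + 9ρ/(1−ρ) ⇒ ρ ≥ 11/15.
Elbia: cooperation gives 13 each period; deviation gives 14 once then 7 forever.
  ρ ≥ 1/7.
Both must hold, so the binding constraint is Arland's: ρ ≥ 11/15.

11/15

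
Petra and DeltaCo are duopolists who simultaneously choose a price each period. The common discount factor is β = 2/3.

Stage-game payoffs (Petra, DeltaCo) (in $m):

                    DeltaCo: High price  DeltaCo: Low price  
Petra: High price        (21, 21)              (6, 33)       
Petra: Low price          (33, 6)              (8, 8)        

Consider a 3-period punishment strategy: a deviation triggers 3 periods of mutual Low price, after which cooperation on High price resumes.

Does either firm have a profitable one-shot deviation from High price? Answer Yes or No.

Comparing payoff streams over the 4 periods until play realigns: cooperate → 21(1+β+…+β^3); deviate → 33 + 8(β+…+β^3).
Cooperation is sustained iff (21−8)(β+…+β^3) ≥ 33−21.
β+…+β^3 = 2/3·(1−(2/3)^3)/(1−2/3) = 1.4074, and (33−21)/(21−8) = 0.9231.
1.4074 ≥ 0.9231, so cooperation is sustainable.

No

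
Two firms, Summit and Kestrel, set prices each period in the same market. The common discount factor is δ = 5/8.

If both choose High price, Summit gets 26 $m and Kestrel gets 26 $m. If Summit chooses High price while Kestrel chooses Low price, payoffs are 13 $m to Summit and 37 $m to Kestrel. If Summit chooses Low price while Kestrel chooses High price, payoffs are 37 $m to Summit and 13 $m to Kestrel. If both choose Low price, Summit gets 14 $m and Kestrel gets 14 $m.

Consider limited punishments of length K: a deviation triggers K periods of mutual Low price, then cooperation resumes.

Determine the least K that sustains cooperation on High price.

Need Σ_{k=1}^{K} δ^k ≥ (37−26)/(26−14) = 0.9167 at δ = 5/8.
At K = 1 the sum is 0.6250 < 0.9167; at K = 2 it is 1.0156 ≥ 0.9167.
So the minimum punishment length is K = 2.

2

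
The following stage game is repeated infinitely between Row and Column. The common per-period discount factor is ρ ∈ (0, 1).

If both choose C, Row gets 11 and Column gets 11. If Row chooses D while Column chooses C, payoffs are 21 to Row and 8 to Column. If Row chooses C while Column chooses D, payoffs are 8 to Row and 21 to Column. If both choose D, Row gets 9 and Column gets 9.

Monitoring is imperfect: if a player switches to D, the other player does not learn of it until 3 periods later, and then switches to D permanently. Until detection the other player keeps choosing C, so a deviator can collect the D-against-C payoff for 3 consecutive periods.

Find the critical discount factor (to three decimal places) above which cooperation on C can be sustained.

Deviating for the 3 undetected periods gains 21−11 = 10 per period over cooperation, then loses 11−9 = 2 per period forever once punishment starts.
Gain: 10(1 + ρ + … + ρ^2); loss: 2·ρ^3/(1−ρ).
No profitable deviation ⇔ 10(1−ρ^3) ≤ 2·ρ^3, i.e. ρ^3 ≥ 10/(10+2) = 5/6.
Hence ρ ≥ (5/6)^(1/3) ≈ 0.941.

0.941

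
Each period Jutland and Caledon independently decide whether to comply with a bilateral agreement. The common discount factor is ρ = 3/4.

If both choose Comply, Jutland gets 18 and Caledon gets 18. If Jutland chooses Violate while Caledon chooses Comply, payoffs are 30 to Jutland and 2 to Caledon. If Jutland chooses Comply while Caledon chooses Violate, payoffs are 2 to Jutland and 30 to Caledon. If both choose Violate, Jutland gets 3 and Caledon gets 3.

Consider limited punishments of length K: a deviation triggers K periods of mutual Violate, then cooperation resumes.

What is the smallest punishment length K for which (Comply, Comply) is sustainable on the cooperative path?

2

IC: ρ(1−ρ^K)/(1−ρ) ≥ (30−18)/(18−3) = 4/5.
With ρ = 3/4: need 1 − ρ^K ≥ 4/5·(1−3/4)/(3/4), i.e. ρ^K ≤ 0.7333.
Since (3/4)^1 = 0.7500 and (3/4)^2 = 0.5625, the smallest such K is 2.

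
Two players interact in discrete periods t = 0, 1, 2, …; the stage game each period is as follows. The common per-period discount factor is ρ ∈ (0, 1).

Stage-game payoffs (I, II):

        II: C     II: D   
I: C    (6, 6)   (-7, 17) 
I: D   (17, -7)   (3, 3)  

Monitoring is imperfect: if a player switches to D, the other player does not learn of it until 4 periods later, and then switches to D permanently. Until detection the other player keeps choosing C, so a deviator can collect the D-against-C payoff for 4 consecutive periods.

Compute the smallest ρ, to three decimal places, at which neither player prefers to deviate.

Deviating for the 4 undetected periods gains 17−6 = 11 per period over cooperation, then loses 6−3 = 3 per period forever once punishment starts.
Gain: 11(1 + ρ + … + ρ^3); loss: 3·ρ^4/(1−ρ).
No profitable deviation ⇔ 11(1−ρ^4) ≤ 3·ρ^4, i.e. ρ^4 ≥ 11/(11+3) = 11/14.
Hence ρ ≥ (11/14)^(1/4) ≈ 0.941.

0.941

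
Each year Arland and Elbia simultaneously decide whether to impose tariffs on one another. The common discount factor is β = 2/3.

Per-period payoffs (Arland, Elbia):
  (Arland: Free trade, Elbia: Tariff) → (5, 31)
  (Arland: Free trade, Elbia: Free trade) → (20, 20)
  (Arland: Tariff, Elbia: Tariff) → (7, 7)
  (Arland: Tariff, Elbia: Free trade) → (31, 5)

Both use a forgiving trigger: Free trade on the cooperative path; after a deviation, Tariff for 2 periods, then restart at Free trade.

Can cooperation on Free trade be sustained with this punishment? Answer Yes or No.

Comparing payoff streams over the 3 periods until play realigns: cooperate → 20(1+β+…+β^2); deviate → 31 + 7(β+…+β^2).
Cooperation is sustained iff (20−7)(β+…+β^2) ≥ 31−20.
β+…+β^2 = 2/3·(1−(2/3)^2)/(1−2/3) = 1.1111, and (31−20)/(20−7) = 0.8462.
1.1111 ≥ 0.8462, so cooperation is sustainable.

Yes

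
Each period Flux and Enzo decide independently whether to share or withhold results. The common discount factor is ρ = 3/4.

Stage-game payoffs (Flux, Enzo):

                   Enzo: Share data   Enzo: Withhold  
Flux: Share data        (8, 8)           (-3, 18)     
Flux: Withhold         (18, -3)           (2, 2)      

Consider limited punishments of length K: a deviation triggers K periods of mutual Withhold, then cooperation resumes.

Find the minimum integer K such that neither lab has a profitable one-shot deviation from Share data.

IC: ρ(1−ρ^K)/(1−ρ) ≥ (18−8)/(8−2) = 5/3.
With ρ = 3/4: need 1 − ρ^K ≥ 5/3·(1−3/4)/(3/4), i.e. ρ^K ≤ 0.4444.
Since (3/4)^2 = 0.5625 and (3/4)^3 = 0.4219, the smallest such K is 3.

3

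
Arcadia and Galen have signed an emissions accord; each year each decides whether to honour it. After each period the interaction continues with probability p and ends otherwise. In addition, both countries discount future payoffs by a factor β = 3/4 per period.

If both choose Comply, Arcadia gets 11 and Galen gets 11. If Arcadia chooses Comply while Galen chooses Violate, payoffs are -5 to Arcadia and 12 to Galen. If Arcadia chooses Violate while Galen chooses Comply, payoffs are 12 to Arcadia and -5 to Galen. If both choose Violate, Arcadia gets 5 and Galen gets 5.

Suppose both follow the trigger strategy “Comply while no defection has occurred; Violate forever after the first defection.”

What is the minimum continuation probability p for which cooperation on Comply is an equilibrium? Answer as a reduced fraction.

4/21

Expected continuation weight on next period's payoff is β·p = 3/4·p, which plays the role of the discount factor.
Cooperation requires 3/4·p ≥ (12−11)/(12−5) = 1/7, hence p ≥ 4/21.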